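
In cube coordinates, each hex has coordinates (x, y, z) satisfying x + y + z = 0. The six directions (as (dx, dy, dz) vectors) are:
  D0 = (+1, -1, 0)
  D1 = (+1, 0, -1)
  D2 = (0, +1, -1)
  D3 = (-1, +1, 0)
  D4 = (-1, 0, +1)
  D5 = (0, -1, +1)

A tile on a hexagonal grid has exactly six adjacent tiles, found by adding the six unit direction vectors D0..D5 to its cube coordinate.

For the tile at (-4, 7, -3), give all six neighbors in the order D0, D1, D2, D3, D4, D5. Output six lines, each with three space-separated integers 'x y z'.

Center: (-4, 7, -3). Add each direction:
  D0: (-4, 7, -3) + (1, -1, 0) = (-3, 6, -3)
  D1: (-4, 7, -3) + (1, 0, -1) = (-3, 7, -4)
  D2: (-4, 7, -3) + (0, 1, -1) = (-4, 8, -4)
  D3: (-4, 7, -3) + (-1, 1, 0) = (-5, 8, -3)
  D4: (-4, 7, -3) + (-1, 0, 1) = (-5, 7, -2)
  D5: (-4, 7, -3) + (0, -1, 1) = (-4, 6, -2)

Answer: -3 6 -3
-3 7 -4
-4 8 -4
-5 8 -3
-5 7 -2
-4 6 -2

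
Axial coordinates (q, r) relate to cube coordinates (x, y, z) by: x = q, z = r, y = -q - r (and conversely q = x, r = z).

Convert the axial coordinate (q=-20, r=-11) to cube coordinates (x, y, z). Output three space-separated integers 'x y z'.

x = q = -20
z = r = -11
y = -x - z = -(-20) - (-11) = 31

Answer: -20 31 -11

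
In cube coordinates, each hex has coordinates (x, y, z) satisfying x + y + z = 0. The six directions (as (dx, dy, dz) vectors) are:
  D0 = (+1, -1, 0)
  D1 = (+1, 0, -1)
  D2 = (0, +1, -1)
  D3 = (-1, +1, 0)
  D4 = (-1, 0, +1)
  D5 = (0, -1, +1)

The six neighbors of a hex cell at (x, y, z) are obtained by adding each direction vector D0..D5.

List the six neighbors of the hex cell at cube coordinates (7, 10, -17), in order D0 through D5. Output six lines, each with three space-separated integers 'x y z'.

Answer: 8 9 -17
8 10 -18
7 11 -18
6 11 -17
6 10 -16
7 9 -16

Derivation:
Center: (7, 10, -17). Add each direction:
  D0: (7, 10, -17) + (1, -1, 0) = (8, 9, -17)
  D1: (7, 10, -17) + (1, 0, -1) = (8, 10, -18)
  D2: (7, 10, -17) + (0, 1, -1) = (7, 11, -18)
  D3: (7, 10, -17) + (-1, 1, 0) = (6, 11, -17)
  D4: (7, 10, -17) + (-1, 0, 1) = (6, 10, -16)
  D5: (7, 10, -17) + (0, -1, 1) = (7, 9, -16)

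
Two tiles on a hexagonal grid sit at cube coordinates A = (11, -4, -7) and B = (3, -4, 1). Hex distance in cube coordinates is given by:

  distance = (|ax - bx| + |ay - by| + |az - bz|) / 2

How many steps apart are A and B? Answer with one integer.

|ax - bx| = |11 - 3| = 8
|ay - by| = |-4 - (-4)| = 0
|az - bz| = |-7 - 1| = 8
distance = (8 + 0 + 8) / 2 = 16 / 2 = 8

Answer: 8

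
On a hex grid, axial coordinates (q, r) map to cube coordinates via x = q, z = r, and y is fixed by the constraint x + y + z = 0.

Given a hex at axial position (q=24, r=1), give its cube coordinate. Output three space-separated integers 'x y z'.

x = q = 24
z = r = 1
y = -x - z = -(24) - (1) = -25

Answer: 24 -25 1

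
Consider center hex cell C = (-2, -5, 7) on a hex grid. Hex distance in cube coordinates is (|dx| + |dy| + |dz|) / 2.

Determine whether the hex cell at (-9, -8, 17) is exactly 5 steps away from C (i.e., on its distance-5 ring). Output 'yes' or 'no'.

|px - cx| = |-9 - (-2)| = 7
|py - cy| = |-8 - (-5)| = 3
|pz - cz| = |17 - 7| = 10
distance = (7+3+10)/2 = 20/2 = 10
radius = 5; distance != radius -> no

Answer: no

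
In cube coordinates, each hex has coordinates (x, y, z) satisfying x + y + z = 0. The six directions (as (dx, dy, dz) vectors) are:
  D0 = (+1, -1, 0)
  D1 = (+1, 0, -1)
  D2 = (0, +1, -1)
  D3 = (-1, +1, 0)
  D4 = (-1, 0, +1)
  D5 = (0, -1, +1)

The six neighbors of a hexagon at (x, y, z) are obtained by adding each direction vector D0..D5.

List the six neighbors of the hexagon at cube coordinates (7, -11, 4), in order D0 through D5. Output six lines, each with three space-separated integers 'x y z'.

Center: (7, -11, 4). Add each direction:
  D0: (7, -11, 4) + (1, -1, 0) = (8, -12, 4)
  D1: (7, -11, 4) + (1, 0, -1) = (8, -11, 3)
  D2: (7, -11, 4) + (0, 1, -1) = (7, -10, 3)
  D3: (7, -11, 4) + (-1, 1, 0) = (6, -10, 4)
  D4: (7, -11, 4) + (-1, 0, 1) = (6, -11, 5)
  D5: (7, -11, 4) + (0, -1, 1) = (7, -12, 5)

Answer: 8 -12 4
8 -11 3
7 -10 3
6 -10 4
6 -11 5
7 -12 5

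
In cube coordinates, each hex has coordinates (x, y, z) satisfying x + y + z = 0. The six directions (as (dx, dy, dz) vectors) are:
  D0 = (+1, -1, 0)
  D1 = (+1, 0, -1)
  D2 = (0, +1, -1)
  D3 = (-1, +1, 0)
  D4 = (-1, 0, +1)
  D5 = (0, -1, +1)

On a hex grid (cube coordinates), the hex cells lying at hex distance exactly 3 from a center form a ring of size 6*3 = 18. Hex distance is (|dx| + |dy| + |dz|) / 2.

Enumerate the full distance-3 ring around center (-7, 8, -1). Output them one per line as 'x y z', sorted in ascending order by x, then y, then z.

Walk ring at distance 3 from (-7, 8, -1):
Start at center + D4*3 = (-10, 8, 2)
  hex 0: (-10, 8, 2)
  hex 1: (-9, 7, 2)
  hex 2: (-8, 6, 2)
  hex 3: (-7, 5, 2)
  hex 4: (-6, 5, 1)
  hex 5: (-5, 5, 0)
  hex 6: (-4, 5, -1)
  hex 7: (-4, 6, -2)
  hex 8: (-4, 7, -3)
  hex 9: (-4, 8, -4)
  hex 10: (-5, 9, -4)
  hex 11: (-6, 10, -4)
  hex 12: (-7, 11, -4)
  hex 13: (-8, 11, -3)
  hex 14: (-9, 11, -2)
  hex 15: (-10, 11, -1)
  hex 16: (-10, 10, 0)
  hex 17: (-10, 9, 1)
Sorted: 18 hexes.

Answer: -10 8 2
-10 9 1
-10 10 0
-10 11 -1
-9 7 2
-9 11 -2
-8 6 2
-8 11 -3
-7 5 2
-7 11 -4
-6 5 1
-6 10 -4
-5 5 0
-5 9 -4
-4 5 -1
-4 6 -2
-4 7 -3
-4 8 -4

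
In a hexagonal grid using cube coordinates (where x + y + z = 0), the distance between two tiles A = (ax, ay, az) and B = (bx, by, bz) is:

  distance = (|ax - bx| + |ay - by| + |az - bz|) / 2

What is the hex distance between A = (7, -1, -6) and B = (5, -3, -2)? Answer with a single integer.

|ax - bx| = |7 - 5| = 2
|ay - by| = |-1 - (-3)| = 2
|az - bz| = |-6 - (-2)| = 4
distance = (2 + 2 + 4) / 2 = 8 / 2 = 4

Answer: 4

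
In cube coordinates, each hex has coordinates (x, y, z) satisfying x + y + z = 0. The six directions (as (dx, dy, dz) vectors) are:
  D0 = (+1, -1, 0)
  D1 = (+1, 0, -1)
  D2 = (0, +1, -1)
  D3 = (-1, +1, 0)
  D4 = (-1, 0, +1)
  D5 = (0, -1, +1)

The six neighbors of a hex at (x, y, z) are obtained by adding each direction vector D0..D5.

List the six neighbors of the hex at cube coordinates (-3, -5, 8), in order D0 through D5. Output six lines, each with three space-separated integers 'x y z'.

Answer: -2 -6 8
-2 -5 7
-3 -4 7
-4 -4 8
-4 -5 9
-3 -6 9

Derivation:
Center: (-3, -5, 8). Add each direction:
  D0: (-3, -5, 8) + (1, -1, 0) = (-2, -6, 8)
  D1: (-3, -5, 8) + (1, 0, -1) = (-2, -5, 7)
  D2: (-3, -5, 8) + (0, 1, -1) = (-3, -4, 7)
  D3: (-3, -5, 8) + (-1, 1, 0) = (-4, -4, 8)
  D4: (-3, -5, 8) + (-1, 0, 1) = (-4, -5, 9)
  D5: (-3, -5, 8) + (0, -1, 1) = (-3, -6, 9)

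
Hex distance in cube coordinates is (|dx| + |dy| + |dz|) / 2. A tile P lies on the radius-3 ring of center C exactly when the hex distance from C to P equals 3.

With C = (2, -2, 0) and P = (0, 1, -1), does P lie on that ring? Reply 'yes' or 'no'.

|px - cx| = |0 - 2| = 2
|py - cy| = |1 - (-2)| = 3
|pz - cz| = |-1 - 0| = 1
distance = (2+3+1)/2 = 6/2 = 3
radius = 3; distance == radius -> yes

Answer: yes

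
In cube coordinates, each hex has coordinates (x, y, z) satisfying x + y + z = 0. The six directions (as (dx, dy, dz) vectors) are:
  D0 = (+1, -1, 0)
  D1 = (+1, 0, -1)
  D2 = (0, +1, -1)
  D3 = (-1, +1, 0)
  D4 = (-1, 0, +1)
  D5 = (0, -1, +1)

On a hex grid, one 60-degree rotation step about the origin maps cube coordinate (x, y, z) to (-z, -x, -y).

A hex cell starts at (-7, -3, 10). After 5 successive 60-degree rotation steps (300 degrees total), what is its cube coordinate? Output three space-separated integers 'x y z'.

Answer: 3 -10 7

Derivation:
Start: (-7, -3, 10)
Step 1: (-7, -3, 10) -> (-(10), -(-7), -(-3)) = (-10, 7, 3)
Step 2: (-10, 7, 3) -> (-(3), -(-10), -(7)) = (-3, 10, -7)
Step 3: (-3, 10, -7) -> (-(-7), -(-3), -(10)) = (7, 3, -10)
Step 4: (7, 3, -10) -> (-(-10), -(7), -(3)) = (10, -7, -3)
Step 5: (10, -7, -3) -> (-(-3), -(10), -(-7)) = (3, -10, 7)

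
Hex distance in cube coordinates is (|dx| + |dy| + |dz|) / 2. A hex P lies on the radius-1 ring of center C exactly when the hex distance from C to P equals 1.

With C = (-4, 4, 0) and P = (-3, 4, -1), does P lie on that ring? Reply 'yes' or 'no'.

|px - cx| = |-3 - (-4)| = 1
|py - cy| = |4 - 4| = 0
|pz - cz| = |-1 - 0| = 1
distance = (1+0+1)/2 = 2/2 = 1
radius = 1; distance == radius -> yes

Answer: yes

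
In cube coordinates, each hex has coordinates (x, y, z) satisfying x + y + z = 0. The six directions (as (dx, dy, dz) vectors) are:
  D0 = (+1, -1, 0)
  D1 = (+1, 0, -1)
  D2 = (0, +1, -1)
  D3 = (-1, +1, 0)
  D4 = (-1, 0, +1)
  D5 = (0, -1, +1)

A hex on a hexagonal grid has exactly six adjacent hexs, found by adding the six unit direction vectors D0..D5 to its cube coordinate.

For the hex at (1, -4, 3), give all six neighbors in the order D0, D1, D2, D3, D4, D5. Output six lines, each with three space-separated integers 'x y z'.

Answer: 2 -5 3
2 -4 2
1 -3 2
0 -3 3
0 -4 4
1 -5 4

Derivation:
Center: (1, -4, 3). Add each direction:
  D0: (1, -4, 3) + (1, -1, 0) = (2, -5, 3)
  D1: (1, -4, 3) + (1, 0, -1) = (2, -4, 2)
  D2: (1, -4, 3) + (0, 1, -1) = (1, -3, 2)
  D3: (1, -4, 3) + (-1, 1, 0) = (0, -3, 3)
  D4: (1, -4, 3) + (-1, 0, 1) = (0, -4, 4)
  D5: (1, -4, 3) + (0, -1, 1) = (1, -5, 4)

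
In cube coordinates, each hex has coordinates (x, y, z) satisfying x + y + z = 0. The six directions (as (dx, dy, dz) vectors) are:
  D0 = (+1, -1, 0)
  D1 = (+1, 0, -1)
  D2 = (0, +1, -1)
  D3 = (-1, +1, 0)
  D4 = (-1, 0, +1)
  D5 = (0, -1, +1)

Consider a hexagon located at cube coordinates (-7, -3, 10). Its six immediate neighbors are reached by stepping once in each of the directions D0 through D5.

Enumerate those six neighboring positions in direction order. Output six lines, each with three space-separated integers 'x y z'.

Center: (-7, -3, 10). Add each direction:
  D0: (-7, -3, 10) + (1, -1, 0) = (-6, -4, 10)
  D1: (-7, -3, 10) + (1, 0, -1) = (-6, -3, 9)
  D2: (-7, -3, 10) + (0, 1, -1) = (-7, -2, 9)
  D3: (-7, -3, 10) + (-1, 1, 0) = (-8, -2, 10)
  D4: (-7, -3, 10) + (-1, 0, 1) = (-8, -3, 11)
  D5: (-7, -3, 10) + (0, -1, 1) = (-7, -4, 11)

Answer: -6 -4 10
-6 -3 9
-7 -2 9
-8 -2 10
-8 -3 11
-7 -4 11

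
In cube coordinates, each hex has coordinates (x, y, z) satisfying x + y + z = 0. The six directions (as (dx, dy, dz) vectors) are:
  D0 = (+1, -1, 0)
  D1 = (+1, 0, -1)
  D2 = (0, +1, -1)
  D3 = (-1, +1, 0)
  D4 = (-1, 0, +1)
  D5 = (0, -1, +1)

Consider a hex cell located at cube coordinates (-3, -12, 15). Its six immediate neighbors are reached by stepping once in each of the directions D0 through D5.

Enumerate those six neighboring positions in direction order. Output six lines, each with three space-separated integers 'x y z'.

Answer: -2 -13 15
-2 -12 14
-3 -11 14
-4 -11 15
-4 -12 16
-3 -13 16

Derivation:
Center: (-3, -12, 15). Add each direction:
  D0: (-3, -12, 15) + (1, -1, 0) = (-2, -13, 15)
  D1: (-3, -12, 15) + (1, 0, -1) = (-2, -12, 14)
  D2: (-3, -12, 15) + (0, 1, -1) = (-3, -11, 14)
  D3: (-3, -12, 15) + (-1, 1, 0) = (-4, -11, 15)
  D4: (-3, -12, 15) + (-1, 0, 1) = (-4, -12, 16)
  D5: (-3, -12, 15) + (0, -1, 1) = (-3, -13, 16)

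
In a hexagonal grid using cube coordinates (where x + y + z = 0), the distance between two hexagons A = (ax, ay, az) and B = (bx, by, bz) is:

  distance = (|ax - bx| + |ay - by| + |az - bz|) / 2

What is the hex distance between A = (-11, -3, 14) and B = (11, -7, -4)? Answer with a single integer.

|ax - bx| = |-11 - 11| = 22
|ay - by| = |-3 - (-7)| = 4
|az - bz| = |14 - (-4)| = 18
distance = (22 + 4 + 18) / 2 = 44 / 2 = 22

Answer: 22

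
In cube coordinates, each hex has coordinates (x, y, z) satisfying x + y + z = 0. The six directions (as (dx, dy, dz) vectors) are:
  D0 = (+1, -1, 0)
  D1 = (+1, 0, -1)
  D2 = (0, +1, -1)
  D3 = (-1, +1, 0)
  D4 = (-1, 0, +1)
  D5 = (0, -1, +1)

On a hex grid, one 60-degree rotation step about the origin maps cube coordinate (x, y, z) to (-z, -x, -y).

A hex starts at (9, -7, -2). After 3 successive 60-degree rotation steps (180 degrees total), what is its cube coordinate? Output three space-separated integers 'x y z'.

Answer: -9 7 2

Derivation:
Start: (9, -7, -2)
Step 1: (9, -7, -2) -> (-(-2), -(9), -(-7)) = (2, -9, 7)
Step 2: (2, -9, 7) -> (-(7), -(2), -(-9)) = (-7, -2, 9)
Step 3: (-7, -2, 9) -> (-(9), -(-7), -(-2)) = (-9, 7, 2)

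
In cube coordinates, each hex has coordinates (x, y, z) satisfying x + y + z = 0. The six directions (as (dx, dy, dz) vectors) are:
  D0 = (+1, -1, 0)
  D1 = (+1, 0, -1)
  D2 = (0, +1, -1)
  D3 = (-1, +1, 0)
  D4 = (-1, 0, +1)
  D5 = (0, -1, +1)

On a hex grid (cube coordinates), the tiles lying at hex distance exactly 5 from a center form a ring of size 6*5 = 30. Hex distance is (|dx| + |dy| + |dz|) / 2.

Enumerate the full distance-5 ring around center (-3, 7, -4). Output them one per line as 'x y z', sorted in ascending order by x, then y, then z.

Answer: -8 7 1
-8 8 0
-8 9 -1
-8 10 -2
-8 11 -3
-8 12 -4
-7 6 1
-7 12 -5
-6 5 1
-6 12 -6
-5 4 1
-5 12 -7
-4 3 1
-4 12 -8
-3 2 1
-3 12 -9
-2 2 0
-2 11 -9
-1 2 -1
-1 10 -9
0 2 -2
0 9 -9
1 2 -3
1 8 -9
2 2 -4
2 3 -5
2 4 -6
2 5 -7
2 6 -8
2 7 -9

Derivation:
Walk ring at distance 5 from (-3, 7, -4):
Start at center + D4*5 = (-8, 7, 1)
  hex 0: (-8, 7, 1)
  hex 1: (-7, 6, 1)
  hex 2: (-6, 5, 1)
  hex 3: (-5, 4, 1)
  hex 4: (-4, 3, 1)
  hex 5: (-3, 2, 1)
  hex 6: (-2, 2, 0)
  hex 7: (-1, 2, -1)
  hex 8: (0, 2, -2)
  hex 9: (1, 2, -3)
  hex 10: (2, 2, -4)
  hex 11: (2, 3, -5)
  hex 12: (2, 4, -6)
  hex 13: (2, 5, -7)
  hex 14: (2, 6, -8)
  hex 15: (2, 7, -9)
  hex 16: (1, 8, -9)
  hex 17: (0, 9, -9)
  hex 18: (-1, 10, -9)
  hex 19: (-2, 11, -9)
  hex 20: (-3, 12, -9)
  hex 21: (-4, 12, -8)
  hex 22: (-5, 12, -7)
  hex 23: (-6, 12, -6)
  hex 24: (-7, 12, -5)
  hex 25: (-8, 12, -4)
  hex 26: (-8, 11, -3)
  hex 27: (-8, 10, -2)
  hex 28: (-8, 9, -1)
  hex 29: (-8, 8, 0)
Sorted: 30 hexes.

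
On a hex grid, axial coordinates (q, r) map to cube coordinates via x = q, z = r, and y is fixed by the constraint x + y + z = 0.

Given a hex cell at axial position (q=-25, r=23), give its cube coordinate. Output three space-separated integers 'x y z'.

x = q = -25
z = r = 23
y = -x - z = -(-25) - (23) = 2

Answer: -25 2 23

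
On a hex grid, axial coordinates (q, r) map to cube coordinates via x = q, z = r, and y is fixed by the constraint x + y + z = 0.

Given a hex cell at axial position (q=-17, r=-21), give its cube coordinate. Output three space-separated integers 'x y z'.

Answer: -17 38 -21

Derivation:
x = q = -17
z = r = -21
y = -x - z = -(-17) - (-21) = 38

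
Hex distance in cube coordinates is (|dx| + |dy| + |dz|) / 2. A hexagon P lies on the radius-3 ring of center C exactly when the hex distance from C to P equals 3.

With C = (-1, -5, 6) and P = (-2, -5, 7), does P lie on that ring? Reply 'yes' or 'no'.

Answer: no

Derivation:
|px - cx| = |-2 - (-1)| = 1
|py - cy| = |-5 - (-5)| = 0
|pz - cz| = |7 - 6| = 1
distance = (1+0+1)/2 = 2/2 = 1
radius = 3; distance != radius -> no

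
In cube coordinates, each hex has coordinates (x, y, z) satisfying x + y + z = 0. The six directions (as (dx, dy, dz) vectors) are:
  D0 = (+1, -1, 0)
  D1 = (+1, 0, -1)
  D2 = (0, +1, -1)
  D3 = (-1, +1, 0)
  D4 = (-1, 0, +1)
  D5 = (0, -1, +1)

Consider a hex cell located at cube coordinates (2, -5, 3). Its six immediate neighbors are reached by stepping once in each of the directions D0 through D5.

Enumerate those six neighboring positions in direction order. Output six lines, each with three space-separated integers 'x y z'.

Answer: 3 -6 3
3 -5 2
2 -4 2
1 -4 3
1 -5 4
2 -6 4

Derivation:
Center: (2, -5, 3). Add each direction:
  D0: (2, -5, 3) + (1, -1, 0) = (3, -6, 3)
  D1: (2, -5, 3) + (1, 0, -1) = (3, -5, 2)
  D2: (2, -5, 3) + (0, 1, -1) = (2, -4, 2)
  D3: (2, -5, 3) + (-1, 1, 0) = (1, -4, 3)
  D4: (2, -5, 3) + (-1, 0, 1) = (1, -5, 4)
  D5: (2, -5, 3) + (0, -1, 1) = (2, -6, 4)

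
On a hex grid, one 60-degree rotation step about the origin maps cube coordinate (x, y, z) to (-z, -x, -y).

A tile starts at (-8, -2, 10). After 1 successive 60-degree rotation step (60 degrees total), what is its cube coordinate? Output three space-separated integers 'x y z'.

Start: (-8, -2, 10)
Step 1: (-8, -2, 10) -> (-(10), -(-8), -(-2)) = (-10, 8, 2)

Answer: -10 8 2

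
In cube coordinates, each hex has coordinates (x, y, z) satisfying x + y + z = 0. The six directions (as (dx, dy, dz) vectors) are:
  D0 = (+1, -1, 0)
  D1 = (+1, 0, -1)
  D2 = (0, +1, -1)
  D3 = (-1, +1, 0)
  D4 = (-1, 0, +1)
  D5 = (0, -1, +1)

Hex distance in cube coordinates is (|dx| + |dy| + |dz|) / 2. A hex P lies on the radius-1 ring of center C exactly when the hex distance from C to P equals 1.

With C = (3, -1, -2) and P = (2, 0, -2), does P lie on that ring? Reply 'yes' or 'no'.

Answer: yes

Derivation:
|px - cx| = |2 - 3| = 1
|py - cy| = |0 - (-1)| = 1
|pz - cz| = |-2 - (-2)| = 0
distance = (1+1+0)/2 = 2/2 = 1
radius = 1; distance == radius -> yes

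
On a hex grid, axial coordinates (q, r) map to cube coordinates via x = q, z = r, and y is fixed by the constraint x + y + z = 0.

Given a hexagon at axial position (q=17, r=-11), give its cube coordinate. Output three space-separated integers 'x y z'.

Answer: 17 -6 -11

Derivation:
x = q = 17
z = r = -11
y = -x - z = -(17) - (-11) = -6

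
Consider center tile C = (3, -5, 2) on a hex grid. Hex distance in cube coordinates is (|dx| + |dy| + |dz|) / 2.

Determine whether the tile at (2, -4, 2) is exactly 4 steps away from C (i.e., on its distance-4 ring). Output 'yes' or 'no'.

Answer: no

Derivation:
|px - cx| = |2 - 3| = 1
|py - cy| = |-4 - (-5)| = 1
|pz - cz| = |2 - 2| = 0
distance = (1+1+0)/2 = 2/2 = 1
radius = 4; distance != radius -> no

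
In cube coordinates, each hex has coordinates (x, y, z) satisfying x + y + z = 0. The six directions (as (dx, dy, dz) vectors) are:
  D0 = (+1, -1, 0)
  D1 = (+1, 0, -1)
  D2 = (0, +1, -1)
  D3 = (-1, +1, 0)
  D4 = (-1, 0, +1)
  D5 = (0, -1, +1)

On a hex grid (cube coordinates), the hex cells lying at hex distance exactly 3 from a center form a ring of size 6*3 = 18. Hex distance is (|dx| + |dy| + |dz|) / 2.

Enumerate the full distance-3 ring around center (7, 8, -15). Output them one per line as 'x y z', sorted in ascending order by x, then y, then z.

Answer: 4 8 -12
4 9 -13
4 10 -14
4 11 -15
5 7 -12
5 11 -16
6 6 -12
6 11 -17
7 5 -12
7 11 -18
8 5 -13
8 10 -18
9 5 -14
9 9 -18
10 5 -15
10 6 -16
10 7 -17
10 8 -18

Derivation:
Walk ring at distance 3 from (7, 8, -15):
Start at center + D4*3 = (4, 8, -12)
  hex 0: (4, 8, -12)
  hex 1: (5, 7, -12)
  hex 2: (6, 6, -12)
  hex 3: (7, 5, -12)
  hex 4: (8, 5, -13)
  hex 5: (9, 5, -14)
  hex 6: (10, 5, -15)
  hex 7: (10, 6, -16)
  hex 8: (10, 7, -17)
  hex 9: (10, 8, -18)
  hex 10: (9, 9, -18)
  hex 11: (8, 10, -18)
  hex 12: (7, 11, -18)
  hex 13: (6, 11, -17)
  hex 14: (5, 11, -16)
  hex 15: (4, 11, -15)
  hex 16: (4, 10, -14)
  hex 17: (4, 9, -13)
Sorted: 18 hexes.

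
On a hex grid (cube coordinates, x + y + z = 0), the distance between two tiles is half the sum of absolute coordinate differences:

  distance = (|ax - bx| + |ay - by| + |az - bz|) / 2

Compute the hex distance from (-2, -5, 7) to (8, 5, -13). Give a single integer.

|ax - bx| = |-2 - 8| = 10
|ay - by| = |-5 - 5| = 10
|az - bz| = |7 - (-13)| = 20
distance = (10 + 10 + 20) / 2 = 40 / 2 = 20

Answer: 20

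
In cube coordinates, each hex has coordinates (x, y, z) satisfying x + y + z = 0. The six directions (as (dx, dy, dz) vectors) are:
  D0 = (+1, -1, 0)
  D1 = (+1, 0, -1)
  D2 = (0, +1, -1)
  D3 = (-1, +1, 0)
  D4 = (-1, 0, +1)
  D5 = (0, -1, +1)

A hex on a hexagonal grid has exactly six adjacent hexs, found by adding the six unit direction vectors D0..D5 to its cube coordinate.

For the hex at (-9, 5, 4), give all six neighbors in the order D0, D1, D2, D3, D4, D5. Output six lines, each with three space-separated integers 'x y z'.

Center: (-9, 5, 4). Add each direction:
  D0: (-9, 5, 4) + (1, -1, 0) = (-8, 4, 4)
  D1: (-9, 5, 4) + (1, 0, -1) = (-8, 5, 3)
  D2: (-9, 5, 4) + (0, 1, -1) = (-9, 6, 3)
  D3: (-9, 5, 4) + (-1, 1, 0) = (-10, 6, 4)
  D4: (-9, 5, 4) + (-1, 0, 1) = (-10, 5, 5)
  D5: (-9, 5, 4) + (0, -1, 1) = (-9, 4, 5)

Answer: -8 4 4
-8 5 3
-9 6 3
-10 6 4
-10 5 5
-9 4 5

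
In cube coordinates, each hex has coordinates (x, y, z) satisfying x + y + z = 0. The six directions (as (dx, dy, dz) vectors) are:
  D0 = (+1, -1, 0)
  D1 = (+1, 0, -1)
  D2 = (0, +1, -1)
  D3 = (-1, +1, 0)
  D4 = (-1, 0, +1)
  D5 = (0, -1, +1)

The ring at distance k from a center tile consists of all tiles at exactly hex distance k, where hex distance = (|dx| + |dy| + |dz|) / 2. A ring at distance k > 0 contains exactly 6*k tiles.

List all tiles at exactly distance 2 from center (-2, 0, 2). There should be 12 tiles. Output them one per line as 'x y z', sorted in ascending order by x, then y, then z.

Answer: -4 0 4
-4 1 3
-4 2 2
-3 -1 4
-3 2 1
-2 -2 4
-2 2 0
-1 -2 3
-1 1 0
0 -2 2
0 -1 1
0 0 0

Derivation:
Walk ring at distance 2 from (-2, 0, 2):
Start at center + D4*2 = (-4, 0, 4)
  hex 0: (-4, 0, 4)
  hex 1: (-3, -1, 4)
  hex 2: (-2, -2, 4)
  hex 3: (-1, -2, 3)
  hex 4: (0, -2, 2)
  hex 5: (0, -1, 1)
  hex 6: (0, 0, 0)
  hex 7: (-1, 1, 0)
  hex 8: (-2, 2, 0)
  hex 9: (-3, 2, 1)
  hex 10: (-4, 2, 2)
  hex 11: (-4, 1, 3)
Sorted: 12 hexes.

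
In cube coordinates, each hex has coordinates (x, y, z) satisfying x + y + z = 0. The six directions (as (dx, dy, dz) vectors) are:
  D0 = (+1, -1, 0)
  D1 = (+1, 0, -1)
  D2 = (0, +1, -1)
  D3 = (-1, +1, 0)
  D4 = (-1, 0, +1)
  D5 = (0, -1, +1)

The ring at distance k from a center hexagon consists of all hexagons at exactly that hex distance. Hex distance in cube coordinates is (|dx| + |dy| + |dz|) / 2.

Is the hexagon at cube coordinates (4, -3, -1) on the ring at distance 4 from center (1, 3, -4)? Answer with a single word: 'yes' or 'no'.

|px - cx| = |4 - 1| = 3
|py - cy| = |-3 - 3| = 6
|pz - cz| = |-1 - (-4)| = 3
distance = (3+6+3)/2 = 12/2 = 6
radius = 4; distance != radius -> no

Answer: no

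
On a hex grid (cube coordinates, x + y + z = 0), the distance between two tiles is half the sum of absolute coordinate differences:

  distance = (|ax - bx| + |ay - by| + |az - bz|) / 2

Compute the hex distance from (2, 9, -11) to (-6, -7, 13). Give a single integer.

|ax - bx| = |2 - (-6)| = 8
|ay - by| = |9 - (-7)| = 16
|az - bz| = |-11 - 13| = 24
distance = (8 + 16 + 24) / 2 = 48 / 2 = 24

Answer: 24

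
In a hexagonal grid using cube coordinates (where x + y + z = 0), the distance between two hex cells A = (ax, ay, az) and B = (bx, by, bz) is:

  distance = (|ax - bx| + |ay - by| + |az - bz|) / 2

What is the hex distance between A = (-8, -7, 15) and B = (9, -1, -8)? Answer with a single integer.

|ax - bx| = |-8 - 9| = 17
|ay - by| = |-7 - (-1)| = 6
|az - bz| = |15 - (-8)| = 23
distance = (17 + 6 + 23) / 2 = 46 / 2 = 23

Answer: 23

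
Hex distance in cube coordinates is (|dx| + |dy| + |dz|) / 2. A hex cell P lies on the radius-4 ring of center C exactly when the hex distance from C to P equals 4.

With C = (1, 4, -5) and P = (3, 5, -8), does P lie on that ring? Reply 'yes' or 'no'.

|px - cx| = |3 - 1| = 2
|py - cy| = |5 - 4| = 1
|pz - cz| = |-8 - (-5)| = 3
distance = (2+1+3)/2 = 6/2 = 3
radius = 4; distance != radius -> no

Answer: no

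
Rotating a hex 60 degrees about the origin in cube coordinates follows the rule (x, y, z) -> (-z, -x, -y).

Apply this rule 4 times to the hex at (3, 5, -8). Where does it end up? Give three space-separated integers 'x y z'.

Answer: -8 3 5

Derivation:
Start: (3, 5, -8)
Step 1: (3, 5, -8) -> (-(-8), -(3), -(5)) = (8, -3, -5)
Step 2: (8, -3, -5) -> (-(-5), -(8), -(-3)) = (5, -8, 3)
Step 3: (5, -8, 3) -> (-(3), -(5), -(-8)) = (-3, -5, 8)
Step 4: (-3, -5, 8) -> (-(8), -(-3), -(-5)) = (-8, 3, 5)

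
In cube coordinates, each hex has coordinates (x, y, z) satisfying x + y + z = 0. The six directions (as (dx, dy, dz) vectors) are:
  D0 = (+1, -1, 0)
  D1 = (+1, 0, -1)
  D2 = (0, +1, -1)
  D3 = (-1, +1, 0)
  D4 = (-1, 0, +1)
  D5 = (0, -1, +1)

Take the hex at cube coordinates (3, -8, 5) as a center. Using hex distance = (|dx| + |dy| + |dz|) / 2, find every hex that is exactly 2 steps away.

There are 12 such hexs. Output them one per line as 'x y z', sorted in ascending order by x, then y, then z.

Answer: 1 -8 7
1 -7 6
1 -6 5
2 -9 7
2 -6 4
3 -10 7
3 -6 3
4 -10 6
4 -7 3
5 -10 5
5 -9 4
5 -8 3

Derivation:
Walk ring at distance 2 from (3, -8, 5):
Start at center + D4*2 = (1, -8, 7)
  hex 0: (1, -8, 7)
  hex 1: (2, -9, 7)
  hex 2: (3, -10, 7)
  hex 3: (4, -10, 6)
  hex 4: (5, -10, 5)
  hex 5: (5, -9, 4)
  hex 6: (5, -8, 3)
  hex 7: (4, -7, 3)
  hex 8: (3, -6, 3)
  hex 9: (2, -6, 4)
  hex 10: (1, -6, 5)
  hex 11: (1, -7, 6)
Sorted: 12 hexes.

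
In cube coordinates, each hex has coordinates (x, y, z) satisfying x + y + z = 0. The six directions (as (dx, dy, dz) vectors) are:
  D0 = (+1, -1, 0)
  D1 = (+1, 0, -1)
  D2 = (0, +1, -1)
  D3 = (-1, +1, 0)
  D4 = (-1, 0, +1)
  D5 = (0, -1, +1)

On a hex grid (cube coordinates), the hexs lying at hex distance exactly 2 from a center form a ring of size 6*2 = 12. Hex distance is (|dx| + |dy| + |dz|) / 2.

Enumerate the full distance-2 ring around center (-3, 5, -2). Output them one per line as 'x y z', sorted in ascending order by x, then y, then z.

Answer: -5 5 0
-5 6 -1
-5 7 -2
-4 4 0
-4 7 -3
-3 3 0
-3 7 -4
-2 3 -1
-2 6 -4
-1 3 -2
-1 4 -3
-1 5 -4

Derivation:
Walk ring at distance 2 from (-3, 5, -2):
Start at center + D4*2 = (-5, 5, 0)
  hex 0: (-5, 5, 0)
  hex 1: (-4, 4, 0)
  hex 2: (-3, 3, 0)
  hex 3: (-2, 3, -1)
  hex 4: (-1, 3, -2)
  hex 5: (-1, 4, -3)
  hex 6: (-1, 5, -4)
  hex 7: (-2, 6, -4)
  hex 8: (-3, 7, -4)
  hex 9: (-4, 7, -3)
  hex 10: (-5, 7, -2)
  hex 11: (-5, 6, -1)
Sorted: 12 hexes.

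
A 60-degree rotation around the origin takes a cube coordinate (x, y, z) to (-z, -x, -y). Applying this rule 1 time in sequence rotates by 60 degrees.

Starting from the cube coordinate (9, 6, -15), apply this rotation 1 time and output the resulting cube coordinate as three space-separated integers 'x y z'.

Start: (9, 6, -15)
Step 1: (9, 6, -15) -> (-(-15), -(9), -(6)) = (15, -9, -6)

Answer: 15 -9 -6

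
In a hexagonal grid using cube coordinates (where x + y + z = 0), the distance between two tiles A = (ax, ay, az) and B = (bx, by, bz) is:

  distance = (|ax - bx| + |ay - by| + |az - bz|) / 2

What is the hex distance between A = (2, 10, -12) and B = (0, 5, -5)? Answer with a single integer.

Answer: 7

Derivation:
|ax - bx| = |2 - 0| = 2
|ay - by| = |10 - 5| = 5
|az - bz| = |-12 - (-5)| = 7
distance = (2 + 5 + 7) / 2 = 14 / 2 = 7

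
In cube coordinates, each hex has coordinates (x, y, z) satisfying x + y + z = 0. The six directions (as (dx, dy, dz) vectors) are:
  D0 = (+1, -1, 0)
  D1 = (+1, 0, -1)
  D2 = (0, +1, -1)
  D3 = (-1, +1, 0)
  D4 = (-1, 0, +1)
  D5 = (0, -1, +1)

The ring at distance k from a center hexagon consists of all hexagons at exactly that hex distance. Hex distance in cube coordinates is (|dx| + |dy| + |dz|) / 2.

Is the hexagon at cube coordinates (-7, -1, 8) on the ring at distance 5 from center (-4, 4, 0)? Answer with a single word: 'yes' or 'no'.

Answer: no

Derivation:
|px - cx| = |-7 - (-4)| = 3
|py - cy| = |-1 - 4| = 5
|pz - cz| = |8 - 0| = 8
distance = (3+5+8)/2 = 16/2 = 8
radius = 5; distance != radius -> no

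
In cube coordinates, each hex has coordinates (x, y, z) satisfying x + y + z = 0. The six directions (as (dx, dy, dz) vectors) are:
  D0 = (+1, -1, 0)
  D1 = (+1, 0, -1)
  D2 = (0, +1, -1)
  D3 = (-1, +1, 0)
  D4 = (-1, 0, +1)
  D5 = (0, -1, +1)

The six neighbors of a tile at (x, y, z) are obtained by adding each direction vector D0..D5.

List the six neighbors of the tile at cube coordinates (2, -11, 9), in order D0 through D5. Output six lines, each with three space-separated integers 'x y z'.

Center: (2, -11, 9). Add each direction:
  D0: (2, -11, 9) + (1, -1, 0) = (3, -12, 9)
  D1: (2, -11, 9) + (1, 0, -1) = (3, -11, 8)
  D2: (2, -11, 9) + (0, 1, -1) = (2, -10, 8)
  D3: (2, -11, 9) + (-1, 1, 0) = (1, -10, 9)
  D4: (2, -11, 9) + (-1, 0, 1) = (1, -11, 10)
  D5: (2, -11, 9) + (0, -1, 1) = (2, -12, 10)

Answer: 3 -12 9
3 -11 8
2 -10 8
1 -10 9
1 -11 10
2 -12 10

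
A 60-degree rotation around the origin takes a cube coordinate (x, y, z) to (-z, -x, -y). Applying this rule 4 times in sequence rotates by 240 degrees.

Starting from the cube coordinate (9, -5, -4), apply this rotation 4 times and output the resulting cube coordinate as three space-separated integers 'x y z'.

Answer: -4 9 -5

Derivation:
Start: (9, -5, -4)
Step 1: (9, -5, -4) -> (-(-4), -(9), -(-5)) = (4, -9, 5)
Step 2: (4, -9, 5) -> (-(5), -(4), -(-9)) = (-5, -4, 9)
Step 3: (-5, -4, 9) -> (-(9), -(-5), -(-4)) = (-9, 5, 4)
Step 4: (-9, 5, 4) -> (-(4), -(-9), -(5)) = (-4, 9, -5)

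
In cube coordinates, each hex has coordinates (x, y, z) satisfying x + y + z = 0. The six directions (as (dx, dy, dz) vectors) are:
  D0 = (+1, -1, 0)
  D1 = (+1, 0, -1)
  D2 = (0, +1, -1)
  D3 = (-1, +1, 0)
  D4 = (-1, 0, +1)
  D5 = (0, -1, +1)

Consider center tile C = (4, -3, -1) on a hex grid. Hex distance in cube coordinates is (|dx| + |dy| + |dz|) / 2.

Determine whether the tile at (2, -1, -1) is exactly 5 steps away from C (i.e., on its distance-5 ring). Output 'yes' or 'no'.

Answer: no

Derivation:
|px - cx| = |2 - 4| = 2
|py - cy| = |-1 - (-3)| = 2
|pz - cz| = |-1 - (-1)| = 0
distance = (2+2+0)/2 = 4/2 = 2
radius = 5; distance != radius -> no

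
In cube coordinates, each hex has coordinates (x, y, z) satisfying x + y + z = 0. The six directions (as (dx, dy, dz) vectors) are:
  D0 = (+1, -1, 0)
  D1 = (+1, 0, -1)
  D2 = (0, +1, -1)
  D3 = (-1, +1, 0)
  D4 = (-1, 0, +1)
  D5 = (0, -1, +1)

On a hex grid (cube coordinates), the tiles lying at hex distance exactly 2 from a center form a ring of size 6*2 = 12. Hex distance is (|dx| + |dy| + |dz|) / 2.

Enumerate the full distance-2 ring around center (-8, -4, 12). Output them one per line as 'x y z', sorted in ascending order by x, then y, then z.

Walk ring at distance 2 from (-8, -4, 12):
Start at center + D4*2 = (-10, -4, 14)
  hex 0: (-10, -4, 14)
  hex 1: (-9, -5, 14)
  hex 2: (-8, -6, 14)
  hex 3: (-7, -6, 13)
  hex 4: (-6, -6, 12)
  hex 5: (-6, -5, 11)
  hex 6: (-6, -4, 10)
  hex 7: (-7, -3, 10)
  hex 8: (-8, -2, 10)
  hex 9: (-9, -2, 11)
  hex 10: (-10, -2, 12)
  hex 11: (-10, -3, 13)
Sorted: 12 hexes.

Answer: -10 -4 14
-10 -3 13
-10 -2 12
-9 -5 14
-9 -2 11
-8 -6 14
-8 -2 10
-7 -6 13
-7 -3 10
-6 -6 12
-6 -5 11
-6 -4 10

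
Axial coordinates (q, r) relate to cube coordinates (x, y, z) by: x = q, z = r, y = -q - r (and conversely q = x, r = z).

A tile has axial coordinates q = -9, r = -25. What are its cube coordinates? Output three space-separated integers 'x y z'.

Answer: -9 34 -25

Derivation:
x = q = -9
z = r = -25
y = -x - z = -(-9) - (-25) = 34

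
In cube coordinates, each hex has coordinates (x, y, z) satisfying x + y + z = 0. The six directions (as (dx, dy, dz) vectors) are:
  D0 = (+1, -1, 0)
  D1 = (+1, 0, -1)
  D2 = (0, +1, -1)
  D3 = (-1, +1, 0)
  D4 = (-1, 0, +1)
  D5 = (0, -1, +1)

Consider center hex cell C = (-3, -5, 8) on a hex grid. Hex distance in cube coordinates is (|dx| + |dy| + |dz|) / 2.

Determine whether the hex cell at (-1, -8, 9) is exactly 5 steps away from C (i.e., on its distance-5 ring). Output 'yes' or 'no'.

|px - cx| = |-1 - (-3)| = 2
|py - cy| = |-8 - (-5)| = 3
|pz - cz| = |9 - 8| = 1
distance = (2+3+1)/2 = 6/2 = 3
radius = 5; distance != radius -> no

Answer: no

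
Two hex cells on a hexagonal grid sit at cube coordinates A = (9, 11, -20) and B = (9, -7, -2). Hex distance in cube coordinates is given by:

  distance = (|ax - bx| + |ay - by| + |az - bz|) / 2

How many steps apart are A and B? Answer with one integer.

|ax - bx| = |9 - 9| = 0
|ay - by| = |11 - (-7)| = 18
|az - bz| = |-20 - (-2)| = 18
distance = (0 + 18 + 18) / 2 = 36 / 2 = 18

Answer: 18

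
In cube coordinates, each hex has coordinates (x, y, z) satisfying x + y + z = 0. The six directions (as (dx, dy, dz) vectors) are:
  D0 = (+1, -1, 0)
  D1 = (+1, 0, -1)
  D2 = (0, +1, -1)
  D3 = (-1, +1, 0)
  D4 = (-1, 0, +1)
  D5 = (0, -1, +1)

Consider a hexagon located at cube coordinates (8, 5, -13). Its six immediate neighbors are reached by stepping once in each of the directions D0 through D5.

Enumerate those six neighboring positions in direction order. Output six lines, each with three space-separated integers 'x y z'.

Center: (8, 5, -13). Add each direction:
  D0: (8, 5, -13) + (1, -1, 0) = (9, 4, -13)
  D1: (8, 5, -13) + (1, 0, -1) = (9, 5, -14)
  D2: (8, 5, -13) + (0, 1, -1) = (8, 6, -14)
  D3: (8, 5, -13) + (-1, 1, 0) = (7, 6, -13)
  D4: (8, 5, -13) + (-1, 0, 1) = (7, 5, -12)
  D5: (8, 5, -13) + (0, -1, 1) = (8, 4, -12)

Answer: 9 4 -13
9 5 -14
8 6 -14
7 6 -13
7 5 -12
8 4 -12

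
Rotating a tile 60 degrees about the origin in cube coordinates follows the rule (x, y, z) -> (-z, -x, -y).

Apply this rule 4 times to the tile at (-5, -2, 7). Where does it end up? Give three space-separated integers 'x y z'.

Start: (-5, -2, 7)
Step 1: (-5, -2, 7) -> (-(7), -(-5), -(-2)) = (-7, 5, 2)
Step 2: (-7, 5, 2) -> (-(2), -(-7), -(5)) = (-2, 7, -5)
Step 3: (-2, 7, -5) -> (-(-5), -(-2), -(7)) = (5, 2, -7)
Step 4: (5, 2, -7) -> (-(-7), -(5), -(2)) = (7, -5, -2)

Answer: 7 -5 -2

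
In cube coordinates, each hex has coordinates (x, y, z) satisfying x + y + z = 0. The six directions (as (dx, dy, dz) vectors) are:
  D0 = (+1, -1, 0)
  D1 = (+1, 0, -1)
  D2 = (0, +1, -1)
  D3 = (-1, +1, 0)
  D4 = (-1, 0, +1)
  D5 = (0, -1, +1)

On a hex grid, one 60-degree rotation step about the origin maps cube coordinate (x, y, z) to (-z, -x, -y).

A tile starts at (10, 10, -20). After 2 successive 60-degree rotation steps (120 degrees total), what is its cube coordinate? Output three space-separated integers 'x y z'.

Start: (10, 10, -20)
Step 1: (10, 10, -20) -> (-(-20), -(10), -(10)) = (20, -10, -10)
Step 2: (20, -10, -10) -> (-(-10), -(20), -(-10)) = (10, -20, 10)

Answer: 10 -20 10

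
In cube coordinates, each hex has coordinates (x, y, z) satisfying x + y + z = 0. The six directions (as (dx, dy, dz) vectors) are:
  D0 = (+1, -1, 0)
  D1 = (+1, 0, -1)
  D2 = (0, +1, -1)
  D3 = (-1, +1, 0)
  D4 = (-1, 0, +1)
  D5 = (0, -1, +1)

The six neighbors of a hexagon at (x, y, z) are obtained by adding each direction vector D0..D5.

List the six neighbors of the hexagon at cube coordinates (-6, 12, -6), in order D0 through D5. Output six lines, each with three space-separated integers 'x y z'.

Center: (-6, 12, -6). Add each direction:
  D0: (-6, 12, -6) + (1, -1, 0) = (-5, 11, -6)
  D1: (-6, 12, -6) + (1, 0, -1) = (-5, 12, -7)
  D2: (-6, 12, -6) + (0, 1, -1) = (-6, 13, -7)
  D3: (-6, 12, -6) + (-1, 1, 0) = (-7, 13, -6)
  D4: (-6, 12, -6) + (-1, 0, 1) = (-7, 12, -5)
  D5: (-6, 12, -6) + (0, -1, 1) = (-6, 11, -5)

Answer: -5 11 -6
-5 12 -7
-6 13 -7
-7 13 -6
-7 12 -5
-6 11 -5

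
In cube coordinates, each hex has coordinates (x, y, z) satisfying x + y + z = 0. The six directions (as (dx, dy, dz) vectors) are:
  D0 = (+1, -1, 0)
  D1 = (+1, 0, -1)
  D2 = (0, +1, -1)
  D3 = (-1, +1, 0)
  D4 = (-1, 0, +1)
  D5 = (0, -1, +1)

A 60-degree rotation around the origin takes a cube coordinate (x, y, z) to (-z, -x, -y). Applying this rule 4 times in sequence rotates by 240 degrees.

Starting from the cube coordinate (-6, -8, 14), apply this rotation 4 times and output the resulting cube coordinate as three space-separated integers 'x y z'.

Answer: 14 -6 -8

Derivation:
Start: (-6, -8, 14)
Step 1: (-6, -8, 14) -> (-(14), -(-6), -(-8)) = (-14, 6, 8)
Step 2: (-14, 6, 8) -> (-(8), -(-14), -(6)) = (-8, 14, -6)
Step 3: (-8, 14, -6) -> (-(-6), -(-8), -(14)) = (6, 8, -14)
Step 4: (6, 8, -14) -> (-(-14), -(6), -(8)) = (14, -6, -8)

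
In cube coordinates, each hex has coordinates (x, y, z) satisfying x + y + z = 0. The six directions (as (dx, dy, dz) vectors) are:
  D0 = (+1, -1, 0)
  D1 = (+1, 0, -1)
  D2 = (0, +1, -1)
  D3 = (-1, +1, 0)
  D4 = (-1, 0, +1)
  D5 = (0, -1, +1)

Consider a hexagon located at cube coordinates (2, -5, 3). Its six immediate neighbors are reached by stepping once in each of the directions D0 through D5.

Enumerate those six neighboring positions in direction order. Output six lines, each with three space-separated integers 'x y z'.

Answer: 3 -6 3
3 -5 2
2 -4 2
1 -4 3
1 -5 4
2 -6 4

Derivation:
Center: (2, -5, 3). Add each direction:
  D0: (2, -5, 3) + (1, -1, 0) = (3, -6, 3)
  D1: (2, -5, 3) + (1, 0, -1) = (3, -5, 2)
  D2: (2, -5, 3) + (0, 1, -1) = (2, -4, 2)
  D3: (2, -5, 3) + (-1, 1, 0) = (1, -4, 3)
  D4: (2, -5, 3) + (-1, 0, 1) = (1, -5, 4)
  D5: (2, -5, 3) + (0, -1, 1) = (2, -6, 4)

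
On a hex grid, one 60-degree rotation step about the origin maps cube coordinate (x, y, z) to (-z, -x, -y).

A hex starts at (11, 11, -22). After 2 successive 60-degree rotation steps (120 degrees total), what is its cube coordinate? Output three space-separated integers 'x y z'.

Start: (11, 11, -22)
Step 1: (11, 11, -22) -> (-(-22), -(11), -(11)) = (22, -11, -11)
Step 2: (22, -11, -11) -> (-(-11), -(22), -(-11)) = (11, -22, 11)

Answer: 11 -22 11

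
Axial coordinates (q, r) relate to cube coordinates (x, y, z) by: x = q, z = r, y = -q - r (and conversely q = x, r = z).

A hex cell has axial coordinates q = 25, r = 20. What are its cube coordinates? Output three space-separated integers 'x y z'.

Answer: 25 -45 20

Derivation:
x = q = 25
z = r = 20
y = -x - z = -(25) - (20) = -45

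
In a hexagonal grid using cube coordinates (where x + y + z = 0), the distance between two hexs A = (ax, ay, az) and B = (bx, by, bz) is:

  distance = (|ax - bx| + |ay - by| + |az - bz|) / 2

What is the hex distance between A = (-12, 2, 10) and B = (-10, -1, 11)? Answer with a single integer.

|ax - bx| = |-12 - (-10)| = 2
|ay - by| = |2 - (-1)| = 3
|az - bz| = |10 - 11| = 1
distance = (2 + 3 + 1) / 2 = 6 / 2 = 3

Answer: 3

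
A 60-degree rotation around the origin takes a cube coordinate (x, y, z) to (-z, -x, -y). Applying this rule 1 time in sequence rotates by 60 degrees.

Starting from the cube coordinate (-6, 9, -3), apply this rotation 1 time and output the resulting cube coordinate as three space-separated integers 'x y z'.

Start: (-6, 9, -3)
Step 1: (-6, 9, -3) -> (-(-3), -(-6), -(9)) = (3, 6, -9)

Answer: 3 6 -9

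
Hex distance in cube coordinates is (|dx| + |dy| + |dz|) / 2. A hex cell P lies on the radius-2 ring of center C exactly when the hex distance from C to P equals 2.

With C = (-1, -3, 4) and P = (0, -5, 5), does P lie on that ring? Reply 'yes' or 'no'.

|px - cx| = |0 - (-1)| = 1
|py - cy| = |-5 - (-3)| = 2
|pz - cz| = |5 - 4| = 1
distance = (1+2+1)/2 = 4/2 = 2
radius = 2; distance == radius -> yes

Answer: yes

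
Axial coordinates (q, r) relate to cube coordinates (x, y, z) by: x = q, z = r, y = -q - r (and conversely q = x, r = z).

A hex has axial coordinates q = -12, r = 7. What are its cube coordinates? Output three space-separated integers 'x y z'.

Answer: -12 5 7

Derivation:
x = q = -12
z = r = 7
y = -x - z = -(-12) - (7) = 5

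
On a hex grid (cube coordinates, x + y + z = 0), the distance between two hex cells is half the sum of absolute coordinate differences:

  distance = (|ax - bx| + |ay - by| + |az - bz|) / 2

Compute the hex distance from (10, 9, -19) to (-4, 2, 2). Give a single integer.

|ax - bx| = |10 - (-4)| = 14
|ay - by| = |9 - 2| = 7
|az - bz| = |-19 - 2| = 21
distance = (14 + 7 + 21) / 2 = 42 / 2 = 21

Answer: 21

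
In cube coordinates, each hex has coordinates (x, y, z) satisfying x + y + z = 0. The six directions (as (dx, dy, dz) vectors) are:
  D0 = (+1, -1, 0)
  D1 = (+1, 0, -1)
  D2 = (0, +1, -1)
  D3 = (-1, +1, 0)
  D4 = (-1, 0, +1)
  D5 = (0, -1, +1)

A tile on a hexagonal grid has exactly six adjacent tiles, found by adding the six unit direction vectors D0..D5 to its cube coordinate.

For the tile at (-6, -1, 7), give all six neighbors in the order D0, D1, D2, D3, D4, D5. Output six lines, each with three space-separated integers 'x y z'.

Center: (-6, -1, 7). Add each direction:
  D0: (-6, -1, 7) + (1, -1, 0) = (-5, -2, 7)
  D1: (-6, -1, 7) + (1, 0, -1) = (-5, -1, 6)
  D2: (-6, -1, 7) + (0, 1, -1) = (-6, 0, 6)
  D3: (-6, -1, 7) + (-1, 1, 0) = (-7, 0, 7)
  D4: (-6, -1, 7) + (-1, 0, 1) = (-7, -1, 8)
  D5: (-6, -1, 7) + (0, -1, 1) = (-6, -2, 8)

Answer: -5 -2 7
-5 -1 6
-6 0 6
-7 0 7
-7 -1 8
-6 -2 8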